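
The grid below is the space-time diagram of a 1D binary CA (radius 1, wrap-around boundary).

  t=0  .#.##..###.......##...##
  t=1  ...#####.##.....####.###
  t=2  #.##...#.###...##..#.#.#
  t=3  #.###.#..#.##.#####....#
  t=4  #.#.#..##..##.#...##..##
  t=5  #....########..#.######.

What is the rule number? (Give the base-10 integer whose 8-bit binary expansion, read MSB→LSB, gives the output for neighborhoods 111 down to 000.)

90

  ### -> .   bit 7 = 0  t=0,i=8
  ##. -> #   bit 6 = 1  t=0,i=4
  #.# -> .   bit 5 = 0  t=0,i=0
  #.. -> #   bit 4 = 1  t=0,i=5
  .## -> #   bit 3 = 1  t=0,i=3
  .#. -> .   bit 2 = 0  t=0,i=1
  ..# -> #   bit 1 = 1  t=0,i=6
  ... -> .   bit 0 = 0  t=0,i=11
  bits 01011010 = 90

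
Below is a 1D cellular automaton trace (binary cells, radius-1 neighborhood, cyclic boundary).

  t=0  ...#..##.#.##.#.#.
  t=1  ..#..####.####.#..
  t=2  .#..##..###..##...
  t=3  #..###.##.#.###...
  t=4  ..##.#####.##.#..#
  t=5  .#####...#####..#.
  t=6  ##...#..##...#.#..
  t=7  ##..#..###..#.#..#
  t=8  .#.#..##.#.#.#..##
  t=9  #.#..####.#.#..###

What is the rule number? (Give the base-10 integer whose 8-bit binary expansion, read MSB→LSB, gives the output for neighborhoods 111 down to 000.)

  ###|.  b7=0 t=1,i=6
  ##.|#  b6=1 t=0,i=7
  #.#|#  b5=1 t=0,i=8
  #..|.  b4=0 t=0,i=4
  .##|#  b3=1 t=0,i=6
  .#.|.  b2=0 t=0,i=3
  ..#|#  b1=1 t=0,i=2
  ...|.  b0=0 t=0,i=0
  bits 01101010 = 106

106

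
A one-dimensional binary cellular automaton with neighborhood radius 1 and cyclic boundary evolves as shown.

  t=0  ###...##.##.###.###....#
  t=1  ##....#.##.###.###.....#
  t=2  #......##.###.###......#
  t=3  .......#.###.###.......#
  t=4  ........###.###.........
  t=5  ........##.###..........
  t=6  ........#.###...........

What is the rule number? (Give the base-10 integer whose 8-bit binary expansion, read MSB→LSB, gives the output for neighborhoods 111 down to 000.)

  ### -> #   bit 7 = 1  t=0,i=0
  ##. -> .   bit 6 = 0  t=0,i=2
  #.# -> #   bit 5 = 1  t=0,i=8
  #.. -> .   bit 4 = 0  t=0,i=3
  .## -> #   bit 3 = 1  t=0,i=6
  .#. -> .   bit 2 = 0  t=1,i=6
  ..# -> .   bit 1 = 0  t=0,i=5
  ... -> .   bit 0 = 0  t=0,i=4
  bits 10101000 = 168

168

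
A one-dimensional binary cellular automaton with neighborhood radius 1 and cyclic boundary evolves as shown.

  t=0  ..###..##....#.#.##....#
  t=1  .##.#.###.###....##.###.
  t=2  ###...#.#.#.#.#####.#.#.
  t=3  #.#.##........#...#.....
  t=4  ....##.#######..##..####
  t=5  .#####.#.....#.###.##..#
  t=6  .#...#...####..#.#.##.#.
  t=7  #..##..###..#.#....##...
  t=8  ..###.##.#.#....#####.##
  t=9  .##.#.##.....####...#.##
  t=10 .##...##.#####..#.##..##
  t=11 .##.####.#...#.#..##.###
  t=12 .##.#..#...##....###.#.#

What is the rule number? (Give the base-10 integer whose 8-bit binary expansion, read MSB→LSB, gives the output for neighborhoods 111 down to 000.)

75

  [7] ### => .  t=0,i=3
  [6] ##. => #  t=0,i=4
  [5] #.# => .  t=0,i=14
  [4] #.. => .  t=0,i=0
  [3] .## => #  t=0,i=2
  [2] .#. => .  t=0,i=13
  [1] ..# => #  t=0,i=1
  [0] ... => #  t=0,i=10
  bits 01001011 = 75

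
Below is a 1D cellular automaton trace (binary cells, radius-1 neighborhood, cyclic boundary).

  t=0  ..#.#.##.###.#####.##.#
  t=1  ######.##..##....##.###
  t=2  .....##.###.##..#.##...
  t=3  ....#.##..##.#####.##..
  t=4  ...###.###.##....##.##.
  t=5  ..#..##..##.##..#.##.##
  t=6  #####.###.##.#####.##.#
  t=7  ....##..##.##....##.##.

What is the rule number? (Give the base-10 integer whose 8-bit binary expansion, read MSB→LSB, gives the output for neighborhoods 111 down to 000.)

  ###|.  b7=0 t=0,i=10
  ##.|#  b6=1 t=0,i=7
  #.#|#  b5=1 t=0,i=3
  #..|#  b4=1 t=0,i=0
  .##|.  b3=0 t=0,i=6
  .#.|#  b2=1 t=0,i=2
  ..#|#  b1=1 t=0,i=1
  ...|.  b0=0 t=1,i=14
  bits 01110110 = 118

118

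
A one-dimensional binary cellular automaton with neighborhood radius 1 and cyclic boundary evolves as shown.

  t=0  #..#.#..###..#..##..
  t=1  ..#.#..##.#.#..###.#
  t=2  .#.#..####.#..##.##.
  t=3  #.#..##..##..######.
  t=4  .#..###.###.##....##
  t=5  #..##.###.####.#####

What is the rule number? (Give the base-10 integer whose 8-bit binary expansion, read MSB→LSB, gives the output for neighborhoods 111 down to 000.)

  nb ###: next=.  (t=0,i=9, bit7=0)
  nb ##.: next=#  (t=0,i=10, bit6=1)
  nb #.#: next=#  (t=0,i=4, bit5=1)
  nb #..: next=.  (t=0,i=1, bit4=0)
  nb .##: next=#  (t=0,i=8, bit3=1)
  nb .#.: next=.  (t=0,i=0, bit2=0)
  nb ..#: next=#  (t=0,i=2, bit1=1)
  nb ...: next=#  (t=4,i=15, bit0=1)
  bits 01101011 = 107

107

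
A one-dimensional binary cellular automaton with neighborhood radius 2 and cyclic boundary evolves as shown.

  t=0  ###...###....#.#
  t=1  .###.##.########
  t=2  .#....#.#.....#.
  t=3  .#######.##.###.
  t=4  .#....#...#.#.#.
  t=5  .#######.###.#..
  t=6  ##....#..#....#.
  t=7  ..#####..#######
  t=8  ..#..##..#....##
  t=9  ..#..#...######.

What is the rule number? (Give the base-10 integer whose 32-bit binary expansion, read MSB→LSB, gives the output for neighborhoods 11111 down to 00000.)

  ##### -> .   bit 31 = 0  t=1,i=10
  ####. -> #   bit 30 = 1  t=0,i=1
  ###.# -> .   bit 29 = 0  t=1,i=3
  ###.. -> #   bit 28 = 1  t=0,i=2
  ##.## -> .   bit 27 = 0  t=1,i=0
  ##.#. -> .   bit 26 = 0  t=5,i=12
  ##..# -> .   bit 25 = 0  t=3,i=15
  ##... -> #   bit 24 = 1  t=0,i=3
  #.### -> #   bit 23 = 1  t=0,i=15
  #.##. -> .   bit 22 = 0  t=1,i=5
  #.#.# -> .   bit 21 = 0  t=4,i=12
  #.#.. -> .   bit 20 = 0  t=2,i=8
  #..## -> .   bit 19 = 0  t=3,i=0
  #..#. -> .   bit 18 = 0  t=2,i=0
  #...# -> .   bit 17 = 0  t=0,i=4
  #.... -> #   bit 16 = 1  t=0,i=10
  .#### -> .   bit 15 = 0  t=0,i=0
  .###. -> .   bit 14 = 0  t=0,i=7
  .##.# -> #   bit 13 = 1  t=1,i=6
  .##.. -> .   bit 12 = 0  t=6,i=1
  .#.## -> #   bit 11 = 1  t=0,i=14
  .#.#. -> #   bit 10 = 1  t=2,i=7
  .#..# -> .   bit 9 = 0  t=2,i=15
  .#... -> #   bit 8 = 1  t=2,i=2
  ..### -> #   bit 7 = 1  t=0,i=6
  ..##. -> #   bit 6 = 1  t=8,i=5
  ..#.# -> #   bit 5 = 1  t=0,i=13
  ..#.. -> #   bit 4 = 1  t=2,i=1
  ...## -> #   bit 3 = 1  t=0,i=5
  ...#. -> #   bit 2 = 1  t=0,i=12
  ....# -> #   bit 1 = 1  t=0,i=11
  ..... -> .   bit 0 = 0  t=2,i=11
  bits 01010001100000010010110111111110 = 1367420414

1367420414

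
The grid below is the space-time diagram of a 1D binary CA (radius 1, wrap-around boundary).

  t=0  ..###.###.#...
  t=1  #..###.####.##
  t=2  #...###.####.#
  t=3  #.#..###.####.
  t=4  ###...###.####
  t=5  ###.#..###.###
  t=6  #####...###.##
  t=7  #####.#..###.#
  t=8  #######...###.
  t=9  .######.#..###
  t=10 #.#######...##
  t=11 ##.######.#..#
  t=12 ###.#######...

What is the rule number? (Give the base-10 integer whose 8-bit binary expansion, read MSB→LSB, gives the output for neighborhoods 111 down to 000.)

  nb ###: next=#  (t=0,i=3, bit7=1)
  nb ##.: next=#  (t=0,i=4, bit6=1)
  nb #.#: next=#  (t=0,i=5, bit5=1)
  nb #..: next=.  (t=0,i=11, bit4=0)
  nb .##: next=.  (t=0,i=2, bit3=0)
  nb .#.: next=#  (t=0,i=10, bit2=1)
  nb ..#: next=.  (t=0,i=1, bit1=0)
  nb ...: next=#  (t=0,i=0, bit0=1)
  bits 11100101 = 229

229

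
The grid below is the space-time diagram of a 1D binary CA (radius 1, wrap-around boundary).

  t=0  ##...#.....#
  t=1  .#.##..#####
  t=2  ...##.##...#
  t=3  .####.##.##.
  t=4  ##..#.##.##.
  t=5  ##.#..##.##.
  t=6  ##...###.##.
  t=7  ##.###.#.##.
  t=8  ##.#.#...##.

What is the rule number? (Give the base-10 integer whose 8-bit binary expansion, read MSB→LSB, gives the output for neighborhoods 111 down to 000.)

75

  [7] ### => .  t=0,i=0
  [6] ##. => #  t=0,i=1
  [5] #.# => .  t=1,i=0
  [4] #.. => .  t=0,i=2
  [3] .## => #  t=0,i=11
  [2] .#. => .  t=0,i=5
  [1] ..# => #  t=0,i=4
  [0] ... => #  t=0,i=3
  bits 01001011 = 75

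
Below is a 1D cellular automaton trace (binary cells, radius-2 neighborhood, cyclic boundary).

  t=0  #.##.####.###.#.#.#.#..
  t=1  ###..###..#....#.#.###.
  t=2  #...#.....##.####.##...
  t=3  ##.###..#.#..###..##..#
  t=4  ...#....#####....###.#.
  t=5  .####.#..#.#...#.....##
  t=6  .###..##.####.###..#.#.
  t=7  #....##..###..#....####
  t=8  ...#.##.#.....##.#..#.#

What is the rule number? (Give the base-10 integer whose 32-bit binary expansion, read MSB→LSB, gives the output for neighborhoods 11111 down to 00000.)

1087938422

  ##### -> .   bit 31 = 0  t=4,i=10
  ####. -> #   bit 30 = 1  t=0,i=7
  ###.# -> .   bit 29 = 0  t=0,i=8
  ###.. -> .   bit 28 = 0  t=1,i=2
  ##.## -> .   bit 27 = 0  t=0,i=4
  ##.#. -> .   bit 26 = 0  t=0,i=13
  ##..# -> .   bit 25 = 0  t=1,i=3
  ##... -> .   bit 24 = 0  t=2,i=20
  #.### -> #   bit 23 = 1  t=0,i=5
  #.##. -> #   bit 22 = 1  t=0,i=2
  #.#.# -> .   bit 21 = 0  t=0,i=14
  #.#.. -> #   bit 20 = 1  t=0,i=20
  #..## -> #   bit 19 = 1  t=1,i=4
  #..#. -> .   bit 18 = 0  t=0,i=22
  #...# -> .   bit 17 = 0  t=2,i=2
  #.... -> .   bit 16 = 0  t=1,i=12
  .#### -> #   bit 15 = 1  t=0,i=6
  .###. -> .   bit 14 = 0  t=0,i=11
  .##.# -> .   bit 13 = 0  t=0,i=3
  .##.. -> #   bit 12 = 1  t=2,i=19
  .#.## -> #   bit 11 = 1  t=0,i=1
  .#.#. -> #   bit 10 = 1  t=0,i=15
  .#..# -> #   bit 9 = 1  t=0,i=21
  .#... -> #   bit 8 = 1  t=1,i=11
  ..### -> .   bit 7 = 0  t=1,i=5
  ..##. -> #   bit 6 = 1  t=2,i=10
  ..#.# -> #   bit 5 = 1  t=0,i=0
  ..#.. -> #   bit 4 = 1  t=1,i=10
  ...## -> .   bit 3 = 0  t=2,i=9
  ...#. -> #   bit 2 = 1  t=1,i=14
  ....# -> #   bit 1 = 1  t=1,i=13
  ..... -> .   bit 0 = 0  t=2,i=7
  bits 01000000110110001001111101110110 = 1087938422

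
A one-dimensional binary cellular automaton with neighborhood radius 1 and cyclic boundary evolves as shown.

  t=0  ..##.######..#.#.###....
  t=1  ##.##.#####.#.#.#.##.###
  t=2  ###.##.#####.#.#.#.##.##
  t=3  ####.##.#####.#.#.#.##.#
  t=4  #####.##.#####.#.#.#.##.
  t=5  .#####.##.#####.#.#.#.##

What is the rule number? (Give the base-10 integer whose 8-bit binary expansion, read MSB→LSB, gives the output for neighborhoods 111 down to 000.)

227

  ### -> #   bit 7 = 1  t=0,i=6
  ##. -> #   bit 6 = 1  t=0,i=3
  #.# -> #   bit 5 = 1  t=0,i=4
  #.. -> .   bit 4 = 0  t=0,i=11
  .## -> .   bit 3 = 0  t=0,i=2
  .#. -> .   bit 2 = 0  t=0,i=13
  ..# -> #   bit 1 = 1  t=0,i=1
  ... -> #   bit 0 = 1  t=0,i=0
  bits 11100011 = 227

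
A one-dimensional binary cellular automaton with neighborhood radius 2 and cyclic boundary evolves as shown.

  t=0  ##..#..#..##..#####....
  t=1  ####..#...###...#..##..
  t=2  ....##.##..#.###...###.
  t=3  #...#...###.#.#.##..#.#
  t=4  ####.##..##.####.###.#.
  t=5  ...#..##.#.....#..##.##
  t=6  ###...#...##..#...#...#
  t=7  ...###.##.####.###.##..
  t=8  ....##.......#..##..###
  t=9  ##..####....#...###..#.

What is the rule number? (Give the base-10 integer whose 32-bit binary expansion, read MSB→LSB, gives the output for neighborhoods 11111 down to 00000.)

2737265988

  nb #####: next=#  (t=0,i=16, bit31=1)
  nb ####.: next=.  (t=0,i=17, bit30=0)
  nb ###.#: next=#  (t=3,i=10, bit29=1)
  nb ###..: next=.  (t=0,i=18, bit28=0)
  nb ##.##: next=.  (t=2,i=6, bit27=0)
  nb ##.#.: next=.  (t=3,i=11, bit26=0)
  nb ##..#: next=#  (t=0,i=2, bit25=1)
  nb ##...: next=#  (t=0,i=19, bit24=1)
  nb #.###: next=.  (t=2,i=13, bit23=0)
  nb #.##.: next=.  (t=2,i=7, bit22=0)
  nb #.#.#: next=#  (t=3,i=12, bit21=1)
  nb #.#..: next=.  (t=5,i=9, bit20=0)
  nb #..##: next=.  (t=0,i=9, bit19=0)
  nb #..#.: next=#  (t=0,i=3, bit18=1)
  nb #...#: next=#  (t=1,i=8, bit17=1)
  nb #....: next=#  (t=0,i=20, bit16=1)
  nb .####: next=.  (t=0,i=15, bit15=0)
  nb .###.: next=#  (t=1,i=11, bit14=1)
  nb .##.#: next=.  (t=2,i=5, bit13=0)
  nb .##..: next=#  (t=0,i=1, bit12=1)
  nb .#.##: next=#  (t=2,i=12, bit11=1)
  nb .#.#.: next=#  (t=3,i=13, bit10=1)
  nb .#..#: next=.  (t=0,i=5, bit9=0)
  nb .#...: next=#  (t=1,i=7, bit8=1)
  nb ..###: next=.  (t=0,i=14, bit7=0)
  nb ..##.: next=#  (t=0,i=0, bit6=1)
  nb ..#.#: next=.  (t=2,i=11, bit5=0)
  nb ..#..: next=.  (t=0,i=4, bit4=0)
  nb ...##: next=.  (t=0,i=22, bit3=0)
  nb ...#.: next=#  (t=1,i=15, bit2=1)
  nb ....#: next=.  (t=0,i=21, bit1=0)
  nb .....: next=.  (t=2,i=1, bit0=0)
  bits 10100011001001110101110101000100 = 2737265988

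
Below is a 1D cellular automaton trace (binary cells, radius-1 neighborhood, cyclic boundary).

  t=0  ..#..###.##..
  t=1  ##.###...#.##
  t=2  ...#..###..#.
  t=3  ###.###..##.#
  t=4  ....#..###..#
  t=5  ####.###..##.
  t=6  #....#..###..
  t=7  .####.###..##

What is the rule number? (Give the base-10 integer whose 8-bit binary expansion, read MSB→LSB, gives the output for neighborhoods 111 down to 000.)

27

  ### -> .   bit 7 = 0  t=0,i=6
  ##. -> .   bit 6 = 0  t=0,i=7
  #.# -> .   bit 5 = 0  t=0,i=8
  #.. -> #   bit 4 = 1  t=0,i=3
  .## -> #   bit 3 = 1  t=0,i=5
  .#. -> .   bit 2 = 0  t=0,i=2
  ..# -> #   bit 1 = 1  t=0,i=1
  ... -> #   bit 0 = 1  t=0,i=0
  bits 00011011 = 27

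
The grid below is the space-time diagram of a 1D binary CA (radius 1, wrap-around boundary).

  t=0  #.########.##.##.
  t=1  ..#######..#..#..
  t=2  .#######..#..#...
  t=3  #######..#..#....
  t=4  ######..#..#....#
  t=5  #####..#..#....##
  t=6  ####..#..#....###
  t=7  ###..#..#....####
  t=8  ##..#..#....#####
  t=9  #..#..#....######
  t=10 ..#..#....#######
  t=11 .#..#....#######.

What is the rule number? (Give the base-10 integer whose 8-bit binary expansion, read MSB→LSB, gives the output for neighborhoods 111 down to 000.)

138

  [7] ### => #  t=0,i=3
  [6] ##. => .  t=0,i=9
  [5] #.# => .  t=0,i=1
  [4] #.. => .  t=1,i=9
  [3] .## => #  t=0,i=2
  [2] .#. => .  t=0,i=0
  [1] ..# => #  t=1,i=1
  [0] ... => .  t=1,i=0
  bits 10001010 = 138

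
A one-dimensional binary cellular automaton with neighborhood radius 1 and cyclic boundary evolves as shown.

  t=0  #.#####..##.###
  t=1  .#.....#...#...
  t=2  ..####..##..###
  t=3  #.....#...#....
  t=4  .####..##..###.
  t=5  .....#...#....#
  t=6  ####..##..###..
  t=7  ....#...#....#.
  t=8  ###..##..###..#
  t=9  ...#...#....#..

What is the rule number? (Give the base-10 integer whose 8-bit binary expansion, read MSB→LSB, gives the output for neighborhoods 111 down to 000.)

  ###|.  b7=0 t=0,i=3
  ##.|.  b6=0 t=0,i=0
  #.#|#  b5=1 t=0,i=1
  #..|#  b4=1 t=0,i=7
  .##|.  b3=0 t=0,i=2
  .#.|.  b2=0 t=1,i=1
  ..#|.  b1=0 t=0,i=8
  ...|#  b0=1 t=1,i=3
  bits 00110001 = 49

49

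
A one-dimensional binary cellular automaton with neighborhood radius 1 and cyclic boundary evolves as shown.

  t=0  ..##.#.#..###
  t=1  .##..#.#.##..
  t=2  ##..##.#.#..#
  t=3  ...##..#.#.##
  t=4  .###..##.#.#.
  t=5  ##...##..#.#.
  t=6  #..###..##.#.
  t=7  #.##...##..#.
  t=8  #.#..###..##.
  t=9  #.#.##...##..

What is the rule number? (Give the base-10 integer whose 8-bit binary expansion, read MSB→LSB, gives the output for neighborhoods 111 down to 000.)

15

  ### -> .   bit 7 = 0  t=0,i=11
  ##. -> .   bit 6 = 0  t=0,i=3
  #.# -> .   bit 5 = 0  t=0,i=4
  #.. -> .   bit 4 = 0  t=0,i=0
  .## -> #   bit 3 = 1  t=0,i=2
  .#. -> #   bit 2 = 1  t=0,i=5
  ..# -> #   bit 1 = 1  t=0,i=1
  ... -> #   bit 0 = 1  t=1,i=12
  bits 00001111 = 15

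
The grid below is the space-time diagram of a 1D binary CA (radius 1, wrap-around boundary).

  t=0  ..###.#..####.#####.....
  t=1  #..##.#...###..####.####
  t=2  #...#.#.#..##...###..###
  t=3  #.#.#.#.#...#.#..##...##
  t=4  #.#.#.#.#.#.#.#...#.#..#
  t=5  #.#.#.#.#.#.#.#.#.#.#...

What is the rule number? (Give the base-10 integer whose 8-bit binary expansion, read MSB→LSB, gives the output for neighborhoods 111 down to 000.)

197

  nb ###: next=#  (t=0,i=3, bit7=1)
  nb ##.: next=#  (t=0,i=4, bit6=1)
  nb #.#: next=.  (t=0,i=5, bit5=0)
  nb #..: next=.  (t=0,i=7, bit4=0)
  nb .##: next=.  (t=0,i=2, bit3=0)
  nb .#.: next=#  (t=0,i=6, bit2=1)
  nb ..#: next=.  (t=0,i=1, bit1=0)
  nb ...: next=#  (t=0,i=0, bit0=1)
  bits 11000101 = 197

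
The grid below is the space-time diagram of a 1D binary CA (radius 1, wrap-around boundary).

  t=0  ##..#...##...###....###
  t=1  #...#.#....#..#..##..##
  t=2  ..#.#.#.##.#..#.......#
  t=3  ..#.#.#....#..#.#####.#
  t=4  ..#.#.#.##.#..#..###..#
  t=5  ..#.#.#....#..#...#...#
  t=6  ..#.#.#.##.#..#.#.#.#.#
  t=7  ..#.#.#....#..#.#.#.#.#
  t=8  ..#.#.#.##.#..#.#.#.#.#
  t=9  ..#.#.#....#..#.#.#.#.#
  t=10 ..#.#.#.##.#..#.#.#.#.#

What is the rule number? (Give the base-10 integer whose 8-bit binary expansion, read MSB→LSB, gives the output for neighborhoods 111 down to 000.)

  [7] ### => #  t=0,i=0
  [6] ##. => .  t=0,i=1
  [5] #.# => .  t=1,i=5
  [4] #.. => .  t=0,i=2
  [3] .## => .  t=0,i=8
  [2] .#. => #  t=0,i=4
  [1] ..# => .  t=0,i=3
  [0] ... => #  t=0,i=6
  bits 10000101 = 133

133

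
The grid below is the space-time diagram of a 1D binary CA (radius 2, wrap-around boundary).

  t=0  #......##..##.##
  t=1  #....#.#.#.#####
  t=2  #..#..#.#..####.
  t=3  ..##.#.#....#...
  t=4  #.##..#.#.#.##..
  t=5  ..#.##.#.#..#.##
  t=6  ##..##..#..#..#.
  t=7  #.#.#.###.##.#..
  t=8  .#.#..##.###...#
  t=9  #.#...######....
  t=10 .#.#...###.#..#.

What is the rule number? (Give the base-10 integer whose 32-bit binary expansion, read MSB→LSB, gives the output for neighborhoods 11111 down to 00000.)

  #####|#  b31=1 t=1,i=13
  ####.|.  b30=0 t=1,i=15
  ###.#|.  b29=0 t=2,i=14
  ###..|#  b28=1 t=0,i=0
  ##.##|#  b27=1 t=0,i=13
  ##.#.|.  b26=0 t=2,i=15
  ##..#|#  b25=1 t=0,i=9
  ##...|.  b24=0 t=0,i=1
  #.###|#  b23=1 t=0,i=14
  #.##.|#  b22=1 t=4,i=2
  #.#.#|.  b21=0 t=1,i=7
  #.#..|.  b20=0 t=2,i=0
  #..##|.  b19=0 t=0,i=10
  #..#.|#  b18=1 t=2,i=2
  #...#|.  b17=0 t=8,i=13
  #....|.  b16=0 t=0,i=2
  .####|#  b15=1 t=1,i=12
  .###.|#  b14=1 t=0,i=15
  .##.#|#  b13=1 t=0,i=12
  .##..|.  b12=0 t=0,i=8
  .#.##|.  b11=0 t=1,i=10
  .#.#.|#  b10=1 t=1,i=6
  .#..#|.  b9=0 t=2,i=1
  .#...|#  b8=1 t=3,i=8
  ..###|.  b7=0 t=2,i=11
  ..##.|#  b6=1 t=0,i=7
  ..#.#|.  b5=0 t=1,i=5
  ..#..|#  b4=1 t=2,i=3
  ...##|.  b3=0 t=0,i=6
  ...#.|.  b2=0 t=1,i=4
  ....#|#  b1=1 t=0,i=5
  .....|.  b0=0 t=0,i=3
  bits 10011010110001001110010101010010 = 2596595026

2596595026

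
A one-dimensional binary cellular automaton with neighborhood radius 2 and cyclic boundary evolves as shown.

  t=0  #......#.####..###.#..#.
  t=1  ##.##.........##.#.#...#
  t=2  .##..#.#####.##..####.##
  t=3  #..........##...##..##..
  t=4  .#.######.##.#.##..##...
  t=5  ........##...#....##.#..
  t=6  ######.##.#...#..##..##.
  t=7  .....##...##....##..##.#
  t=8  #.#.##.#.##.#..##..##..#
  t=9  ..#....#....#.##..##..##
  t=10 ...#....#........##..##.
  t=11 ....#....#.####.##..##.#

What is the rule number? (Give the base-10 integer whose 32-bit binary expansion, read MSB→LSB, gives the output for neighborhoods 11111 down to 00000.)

691537353

  #####|.  b31=0 t=2,i=9
  ####.|.  b30=0 t=0,i=11
  ###.#|#  b29=1 t=0,i=17
  ###..|.  b28=0 t=0,i=12
  ##.##|#  b27=1 t=1,i=2
  ##.#.|.  b26=0 t=0,i=18
  ##..#|.  b25=0 t=0,i=13
  ##...|#  b24=1 t=1,i=5
  #.###|.  b23=0 t=0,i=9
  #.##.|.  b22=0 t=1,i=3
  #.#.#|#  b21=1 t=1,i=17
  #.#..|#  b20=1 t=0,i=0
  #..##|#  b19=1 t=0,i=14
  #..#.|.  b18=0 t=0,i=21
  #...#|.  b17=0 t=1,i=21
  #....|.  b16=0 t=0,i=2
  .####|.  b15=0 t=0,i=10
  .###.|.  b14=0 t=0,i=16
  .##.#|.  b13=0 t=1,i=15
  .##..|.  b12=0 t=1,i=4
  .#.##|.  b11=0 t=0,i=8
  .#.#.|#  b10=1 t=0,i=23
  .#..#|.  b9=0 t=0,i=20
  .#...|#  b8=1 t=0,i=1
  ..###|#  b7=1 t=0,i=15
  ..##.|#  b6=1 t=1,i=14
  ..#.#|.  b5=0 t=0,i=7
  ..#..|.  b4=0 t=3,i=0
  ...##|#  b3=1 t=1,i=13
  ...#.|.  b2=0 t=0,i=6
  ....#|.  b1=0 t=0,i=5
  .....|#  b0=1 t=0,i=3
  bits 00101001001110000000010111001001 = 691537353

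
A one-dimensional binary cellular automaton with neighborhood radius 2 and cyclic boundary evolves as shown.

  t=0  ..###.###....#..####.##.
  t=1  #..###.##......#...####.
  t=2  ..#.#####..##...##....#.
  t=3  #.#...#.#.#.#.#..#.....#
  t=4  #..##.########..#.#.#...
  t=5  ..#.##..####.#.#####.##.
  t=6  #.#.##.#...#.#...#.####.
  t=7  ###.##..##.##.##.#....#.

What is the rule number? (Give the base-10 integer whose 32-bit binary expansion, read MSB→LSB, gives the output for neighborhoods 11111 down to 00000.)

  #####|#  b31=1 t=2,i=6
  ####.|.  b30=0 t=0,i=18
  ###.#|#  b29=1 t=0,i=4
  ###..|#  b28=1 t=0,i=8
  ##.##|#  b27=1 t=0,i=5
  ##.#.|.  b26=0 t=1,i=23
  ##..#|.  b25=0 t=2,i=9
  ##...|.  b24=0 t=0,i=9
  #.###|.  b23=0 t=0,i=6
  #.##.|#  b22=1 t=0,i=21
  #.#.#|#  b21=1 t=3,i=8
  #.#..|.  b20=0 t=1,i=0
  #..##|#  b19=1 t=0,i=15
  #..#.|#  b18=1 t=3,i=16
  #...#|#  b17=1 t=0,i=0
  #....|.  b16=0 t=0,i=10
  .####|.  b15=0 t=0,i=17
  .###.|#  b14=1 t=0,i=3
  .##.#|#  b13=1 t=3,i=0
  .##..|#  b12=1 t=0,i=22
  .#.##|.  b11=0 t=2,i=3
  .#.#.|#  b10=1 t=3,i=7
  .#..#|.  b9=0 t=0,i=14
  .#...|#  b8=1 t=1,i=16
  ..###|.  b7=0 t=0,i=2
  ..##.|.  b6=0 t=2,i=11
  ..#.#|#  b5=1 t=2,i=2
  ..#..|.  b4=0 t=0,i=13
  ...##|.  b3=0 t=0,i=1
  ...#.|.  b2=0 t=0,i=12
  ....#|.  b1=0 t=0,i=11
  .....|#  b0=1 t=1,i=11
  bits 10111000011011100111010100100001 = 3094246689

3094246689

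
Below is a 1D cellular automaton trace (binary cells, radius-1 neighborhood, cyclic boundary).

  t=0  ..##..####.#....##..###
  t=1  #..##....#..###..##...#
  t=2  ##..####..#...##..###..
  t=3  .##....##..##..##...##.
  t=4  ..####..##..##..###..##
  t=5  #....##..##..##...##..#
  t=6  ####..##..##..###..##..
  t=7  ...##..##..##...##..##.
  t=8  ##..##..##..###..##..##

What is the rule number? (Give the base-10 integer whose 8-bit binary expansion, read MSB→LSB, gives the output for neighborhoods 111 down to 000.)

81

  ### -> .   bit 7 = 0  t=0,i=7
  ##. -> #   bit 6 = 1  t=0,i=3
  #.# -> .   bit 5 = 0  t=0,i=10
  #.. -> #   bit 4 = 1  t=0,i=0
  .## -> .   bit 3 = 0  t=0,i=2
  .#. -> .   bit 2 = 0  t=0,i=11
  ..# -> .   bit 1 = 0  t=0,i=1
  ... -> #   bit 0 = 1  t=0,i=13
  bits 01010001 = 81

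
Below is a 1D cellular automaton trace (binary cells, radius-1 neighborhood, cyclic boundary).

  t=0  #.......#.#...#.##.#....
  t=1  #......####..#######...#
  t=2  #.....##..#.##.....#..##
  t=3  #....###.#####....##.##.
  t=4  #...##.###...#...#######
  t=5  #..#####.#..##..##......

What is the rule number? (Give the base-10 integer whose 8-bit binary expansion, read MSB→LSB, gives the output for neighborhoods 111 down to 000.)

  nb ###: next=.  (t=1,i=8, bit7=0)
  nb ##.: next=#  (t=0,i=17, bit6=1)
  nb #.#: next=#  (t=0,i=9, bit5=1)
  nb #..: next=.  (t=0,i=1, bit4=0)
  nb .##: next=#  (t=0,i=16, bit3=1)
  nb .#.: next=#  (t=0,i=0, bit2=1)
  nb ..#: next=#  (t=0,i=7, bit1=1)
  nb ...: next=.  (t=0,i=2, bit0=0)
  bits 01101110 = 110

110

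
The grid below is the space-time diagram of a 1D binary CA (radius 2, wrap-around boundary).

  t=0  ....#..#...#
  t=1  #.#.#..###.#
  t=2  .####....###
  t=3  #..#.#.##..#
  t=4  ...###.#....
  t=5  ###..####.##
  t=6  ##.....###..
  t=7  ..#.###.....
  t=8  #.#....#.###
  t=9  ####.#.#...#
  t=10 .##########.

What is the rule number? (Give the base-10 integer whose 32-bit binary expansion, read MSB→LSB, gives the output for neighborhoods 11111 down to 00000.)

3983672635

  [31] ##### => #  t=5,i=0
  [30] ####. => #  t=2,i=3
  [29] ###.# => #  t=1,i=9
  [28] ###.. => .  t=2,i=4
  [27] ##.## => #  t=1,i=10
  [26] ##.#. => #  t=1,i=1
  [25] ##..# => .  t=3,i=1
  [24] ##... => #  t=2,i=5
  [23] #.### => .  t=2,i=1
  [22] #.##. => #  t=1,i=11
  [21] #.#.# => #  t=1,i=2
  [20] #.#.. => #  t=1,i=4
  [19] #..## => .  t=1,i=6
  [18] #..#. => .  t=0,i=6
  [17] #...# => #  t=0,i=9
  [16] #.... => .  t=0,i=1
  [15] .#### => .  t=2,i=2
  [14] .###. => .  t=1,i=8
  [13] .##.# => .  t=1,i=0
  [12] .##.. => .  t=3,i=0
  [11] .#.## => .  t=3,i=6
  [10] .#.#. => #  t=1,i=3
  [9] .#..# => .  t=0,i=5
  [8] .#... => #  t=0,i=0
  [7] ..### => .  t=1,i=7
  [6] ..##. => .  t=3,i=11
  [5] ..#.# => #  t=3,i=3
  [4] ..#.. => #  t=0,i=4
  [3] ...## => #  t=2,i=8
  [2] ...#. => .  t=0,i=3
  [1] ....# => #  t=0,i=2
  [0] ..... => #  t=4,i=0
  bits 11101101011100100000010100111011 = 3983672635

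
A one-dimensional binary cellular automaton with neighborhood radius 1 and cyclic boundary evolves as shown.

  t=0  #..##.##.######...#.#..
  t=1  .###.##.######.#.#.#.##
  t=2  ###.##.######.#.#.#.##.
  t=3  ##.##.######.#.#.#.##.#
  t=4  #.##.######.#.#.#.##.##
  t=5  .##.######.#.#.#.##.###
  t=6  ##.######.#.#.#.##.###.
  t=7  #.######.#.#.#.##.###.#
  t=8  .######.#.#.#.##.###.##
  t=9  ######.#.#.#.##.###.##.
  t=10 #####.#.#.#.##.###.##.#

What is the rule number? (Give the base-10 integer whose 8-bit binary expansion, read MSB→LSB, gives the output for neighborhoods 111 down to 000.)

186

  nb ###: next=#  (t=0,i=10, bit7=1)
  nb ##.: next=.  (t=0,i=4, bit6=0)
  nb #.#: next=#  (t=0,i=5, bit5=1)
  nb #..: next=#  (t=0,i=1, bit4=1)
  nb .##: next=#  (t=0,i=3, bit3=1)
  nb .#.: next=.  (t=0,i=0, bit2=0)
  nb ..#: next=#  (t=0,i=2, bit1=1)
  nb ...: next=.  (t=0,i=16, bit0=0)
  bits 10111010 = 186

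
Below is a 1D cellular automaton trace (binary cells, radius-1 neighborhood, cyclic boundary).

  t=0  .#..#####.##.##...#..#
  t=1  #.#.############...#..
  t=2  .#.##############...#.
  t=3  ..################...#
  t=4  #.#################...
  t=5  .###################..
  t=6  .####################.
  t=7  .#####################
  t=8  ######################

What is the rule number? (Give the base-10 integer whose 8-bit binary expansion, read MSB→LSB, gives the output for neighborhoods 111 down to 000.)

  ###|#  b7=1 t=0,i=5
  ##.|#  b6=1 t=0,i=8
  #.#|#  b5=1 t=0,i=0
  #..|#  b4=1 t=0,i=2
  .##|#  b3=1 t=0,i=4
  .#.|.  b2=0 t=0,i=1
  ..#|.  b1=0 t=0,i=3
  ...|.  b0=0 t=0,i=16
  bits 11111000 = 248

248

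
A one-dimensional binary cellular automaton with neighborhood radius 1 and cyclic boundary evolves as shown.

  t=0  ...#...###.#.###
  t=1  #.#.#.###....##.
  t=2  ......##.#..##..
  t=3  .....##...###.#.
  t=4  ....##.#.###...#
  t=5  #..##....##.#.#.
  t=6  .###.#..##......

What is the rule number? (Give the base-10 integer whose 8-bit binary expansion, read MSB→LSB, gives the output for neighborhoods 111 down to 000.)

  nb ###: next=#  (t=0,i=8, bit7=1)
  nb ##.: next=.  (t=0,i=9, bit6=0)
  nb #.#: next=.  (t=0,i=10, bit5=0)
  nb #..: next=#  (t=0,i=0, bit4=1)
  nb .##: next=#  (t=0,i=7, bit3=1)
  nb .#.: next=.  (t=0,i=3, bit2=0)
  nb ..#: next=#  (t=0,i=2, bit1=1)
  nb ...: next=.  (t=0,i=1, bit0=0)
  bits 10011010 = 154

154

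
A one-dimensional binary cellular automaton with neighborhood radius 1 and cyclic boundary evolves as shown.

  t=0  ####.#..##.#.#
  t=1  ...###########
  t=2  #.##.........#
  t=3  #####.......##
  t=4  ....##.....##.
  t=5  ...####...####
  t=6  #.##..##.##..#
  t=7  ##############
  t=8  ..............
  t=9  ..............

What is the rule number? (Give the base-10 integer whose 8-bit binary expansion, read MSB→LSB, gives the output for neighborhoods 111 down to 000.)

  [7] ### => .  t=0,i=0
  [6] ##. => #  t=0,i=3
  [5] #.# => #  t=0,i=4
  [4] #.. => #  t=0,i=6
  [3] .## => #  t=0,i=8
  [2] .#. => #  t=0,i=5
  [1] ..# => #  t=0,i=7
  [0] ... => .  t=1,i=1
  bits 01111110 = 126

126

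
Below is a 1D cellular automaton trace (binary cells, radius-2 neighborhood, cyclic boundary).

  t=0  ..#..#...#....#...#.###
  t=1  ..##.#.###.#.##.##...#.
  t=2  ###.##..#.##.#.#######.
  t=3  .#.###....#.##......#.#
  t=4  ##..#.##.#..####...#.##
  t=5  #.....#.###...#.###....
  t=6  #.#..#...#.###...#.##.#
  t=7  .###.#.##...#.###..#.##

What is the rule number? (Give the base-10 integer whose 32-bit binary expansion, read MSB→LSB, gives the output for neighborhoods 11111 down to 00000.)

1299404380

  [31] ##### => .  t=2,i=17
  [30] ####. => #  t=2,i=20
  [29] ###.# => .  t=1,i=9
  [28] ###.. => .  t=0,i=22
  [27] ##.## => #  t=1,i=15
  [26] ##.#. => #  t=1,i=4
  [25] ##..# => .  t=0,i=0
  [24] ##... => #  t=1,i=18
  [23] #.### => .  t=0,i=20
  [22] #.##. => #  t=1,i=13
  [21] #.#.# => #  t=1,i=5
  [20] #.#.. => #  t=4,i=9
  [19] #..## => .  t=4,i=11
  [18] #..#. => .  t=0,i=1
  [17] #...# => #  t=0,i=7
  [16] #.... => #  t=0,i=11
  [15] .#### => .  t=2,i=16
  [14] .###. => #  t=0,i=21
  [13] .##.# => .  t=1,i=3
  [12] .##.. => #  t=1,i=17
  [11] .#.## => .  t=0,i=19
  [10] .#.#. => #  t=3,i=0
  [9] .#..# => #  t=0,i=3
  [8] .#... => .  t=0,i=6
  [7] ..### => .  t=4,i=12
  [6] ..##. => #  t=1,i=2
  [5] ..#.# => .  t=0,i=18
  [4] ..#.. => #  t=0,i=2
  [3] ...## => #  t=1,i=1
  [2] ...#. => #  t=0,i=8
  [1] ....# => .  t=0,i=12
  [0] ..... => .  t=3,i=16
  bits 01001101011100110101011001011100 = 1299404380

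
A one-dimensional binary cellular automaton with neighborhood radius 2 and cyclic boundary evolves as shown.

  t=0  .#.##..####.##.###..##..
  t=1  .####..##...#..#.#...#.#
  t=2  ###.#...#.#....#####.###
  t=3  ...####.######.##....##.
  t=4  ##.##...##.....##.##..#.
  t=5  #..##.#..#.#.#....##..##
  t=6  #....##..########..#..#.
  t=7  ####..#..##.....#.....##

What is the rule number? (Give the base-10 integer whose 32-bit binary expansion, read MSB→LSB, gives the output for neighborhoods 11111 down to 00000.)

  [31] ##### => .  t=2,i=0
  [30] ####. => .  t=0,i=9
  [29] ###.# => .  t=0,i=10
  [28] ###.. => #  t=0,i=17
  [27] ##.## => .  t=0,i=11
  [26] ##.#. => #  t=2,i=3
  [25] ##..# => .  t=0,i=5
  [24] ##... => .  t=0,i=22
  [23] #.### => #  t=0,i=15
  [22] #.##. => #  t=0,i=3
  [21] #.#.# => #  t=1,i=23
  [20] #.#.. => #  t=1,i=17
  [19] #..## => .  t=0,i=6
  [18] #..#. => .  t=1,i=14
  [17] #...# => #  t=0,i=23
  [16] #.... => #  t=2,i=12
  [15] .#### => #  t=0,i=8
  [14] .###. => .  t=0,i=16
  [13] .##.# => .  t=0,i=13
  [12] .##.. => #  t=0,i=4
  [11] .#.## => #  t=0,i=2
  [10] .#.#. => #  t=1,i=16
  [9] .#..# => .  t=1,i=13
  [8] .#... => #  t=1,i=18
  [7] ..### => #  t=0,i=7
  [6] ..##. => .  t=0,i=20
  [5] ..#.# => #  t=0,i=1
  [4] ..#.. => .  t=1,i=12
  [3] ...## => .  t=2,i=14
  [2] ...#. => .  t=0,i=0
  [1] ....# => #  t=2,i=13
  [0] ..... => .  t=4,i=12
  bits 00010100111100111001110110100010 = 351509922

351509922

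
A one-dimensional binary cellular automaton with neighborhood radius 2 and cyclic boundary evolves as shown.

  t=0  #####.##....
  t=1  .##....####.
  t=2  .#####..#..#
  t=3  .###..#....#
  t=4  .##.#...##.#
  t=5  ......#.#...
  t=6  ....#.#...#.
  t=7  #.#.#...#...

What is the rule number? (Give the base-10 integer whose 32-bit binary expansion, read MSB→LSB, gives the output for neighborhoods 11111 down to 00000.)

2206453858

  nb #####: next=#  (t=0,i=2, bit31=1)
  nb ####.: next=.  (t=0,i=3, bit30=0)
  nb ###.#: next=.  (t=0,i=4, bit29=0)
  nb ###..: next=.  (t=1,i=10, bit28=0)
  nb ##.##: next=.  (t=0,i=5, bit27=0)
  nb ##.#.: next=.  (t=4,i=3, bit26=0)
  nb ##..#: next=#  (t=1,i=11, bit25=1)
  nb ##...: next=#  (t=0,i=8, bit24=1)
  nb #.###: next=#  (t=2,i=1, bit23=1)
  nb #.##.: next=.  (t=0,i=6, bit22=0)
  nb #.#.#: next=.  (t=4,i=11, bit21=0)
  nb #.#..: next=.  (t=4,i=4, bit20=0)
  nb #..##: next=.  (t=1,i=0, bit19=0)
  nb #..#.: next=.  (t=2,i=7, bit18=0)
  nb #...#: next=#  (t=4,i=6, bit17=1)
  nb #....: next=#  (t=0,i=9, bit16=1)
  nb .####: next=#  (t=0,i=1, bit15=1)
  nb .###.: next=#  (t=3,i=2, bit14=1)
  nb .##.#: next=.  (t=4,i=2, bit13=0)
  nb .##..: next=#  (t=0,i=7, bit12=1)
  nb .#.##: next=.  (t=2,i=0, bit11=0)
  nb .#.#.: next=.  (t=5,i=7, bit10=0)
  nb .#..#: next=.  (t=2,i=9, bit9=0)
  nb .#...: next=.  (t=3,i=7, bit8=0)
  nb ..###: next=.  (t=0,i=0, bit7=0)
  nb ..##.: next=#  (t=1,i=1, bit6=1)
  nb ..#.#: next=#  (t=2,i=11, bit5=1)
  nb ..#..: next=.  (t=2,i=8, bit4=0)
  nb ...##: next=.  (t=0,i=11, bit3=0)
  nb ...#.: next=.  (t=3,i=10, bit2=0)
  nb ....#: next=#  (t=0,i=10, bit1=1)
  nb .....: next=.  (t=5,i=0, bit0=0)
  bits 10000011100000111101000001100010 = 2206453858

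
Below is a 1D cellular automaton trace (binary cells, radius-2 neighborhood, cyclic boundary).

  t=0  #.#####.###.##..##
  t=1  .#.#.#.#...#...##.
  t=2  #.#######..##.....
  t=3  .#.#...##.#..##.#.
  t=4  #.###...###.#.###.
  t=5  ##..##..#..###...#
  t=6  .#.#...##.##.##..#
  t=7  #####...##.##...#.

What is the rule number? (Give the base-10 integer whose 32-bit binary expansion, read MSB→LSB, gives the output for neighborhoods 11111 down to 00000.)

  #####|.  b31=0 t=0,i=4
  ####.|#  b30=1 t=0,i=5
  ###.#|.  b29=0 t=0,i=0
  ###..|#  b28=1 t=2,i=8
  ##.##|#  b27=1 t=0,i=1
  ##.#.|#  b26=1 t=3,i=9
  ##..#|.  b25=0 t=0,i=14
  ##...|#  b24=1 t=2,i=13
  #.###|.  b23=0 t=0,i=2
  #.##.|.  b22=0 t=0,i=12
  #.#.#|#  b21=1 t=1,i=3
  #.#..|#  b20=1 t=1,i=7
  #..##|#  b19=1 t=0,i=15
  #..#.|#  b18=1 t=1,i=0
  #...#|.  b17=0 t=1,i=9
  #....|#  b16=1 t=2,i=14
  .####|#  b15=1 t=0,i=3
  .###.|.  b14=0 t=0,i=9
  .##.#|#  b13=1 t=3,i=8
  .##..|.  b12=0 t=0,i=13
  .#.##|#  b11=1 t=2,i=1
  .#.#.|#  b10=1 t=1,i=2
  .#..#|.  b9=0 t=3,i=11
  .#...|#  b8=1 t=1,i=8
  ..###|#  b7=1 t=0,i=16
  ..##.|.  b6=0 t=1,i=15
  ..#.#|.  b5=0 t=1,i=1
  ..#..|#  b4=1 t=1,i=11
  ...##|.  b3=0 t=1,i=14
  ...#.|.  b2=0 t=1,i=10
  ....#|#  b1=1 t=2,i=16
  .....|.  b0=0 t=2,i=15
  bits 01011101001111011010110110010010 = 1564323218

1564323218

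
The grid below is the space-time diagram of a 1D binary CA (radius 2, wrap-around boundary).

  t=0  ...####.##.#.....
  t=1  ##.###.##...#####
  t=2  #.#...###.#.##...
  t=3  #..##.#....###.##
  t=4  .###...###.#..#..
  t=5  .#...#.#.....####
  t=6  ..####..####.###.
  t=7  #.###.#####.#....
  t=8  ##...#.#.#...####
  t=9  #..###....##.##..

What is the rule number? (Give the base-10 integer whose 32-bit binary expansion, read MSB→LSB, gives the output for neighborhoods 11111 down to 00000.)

1246730743

  ##### -> .   bit 31 = 0  t=1,i=14
  ####. -> #   bit 30 = 1  t=0,i=5
  ###.# -> .   bit 29 = 0  t=0,i=6
  ###.. -> .   bit 28 = 0  t=3,i=0
  ##.## -> #   bit 27 = 1  t=0,i=7
  ##.#. -> .   bit 26 = 0  t=0,i=10
  ##..# -> #   bit 25 = 1  t=3,i=1
  ##... -> .   bit 24 = 0  t=1,i=9
  #.### -> .   bit 23 = 0  t=1,i=3
  #.##. -> #   bit 22 = 1  t=0,i=8
  #.#.# -> .   bit 21 = 0  t=2,i=10
  #.#.. -> .   bit 20 = 0  t=0,i=11
  #..## -> #   bit 19 = 1  t=3,i=2
  #..#. -> #   bit 18 = 1  t=4,i=13
  #...# -> #   bit 17 = 1  t=1,i=10
  #.... -> #   bit 16 = 1  t=0,i=13
  .#### -> #   bit 15 = 1  t=0,i=4
  .###. -> .   bit 14 = 0  t=1,i=4
  .##.# -> .   bit 13 = 0  t=0,i=9
  .##.. -> #   bit 12 = 1  t=1,i=8
  .#.## -> #   bit 11 = 1  t=2,i=11
  .#.#. -> .   bit 10 = 0  t=2,i=1
  .#..# -> .   bit 9 = 0  t=4,i=12
  .#... -> #   bit 8 = 1  t=0,i=12
  ..### -> #   bit 7 = 1  t=0,i=3
  ..##. -> #   bit 6 = 1  t=3,i=3
  ..#.# -> #   bit 5 = 1  t=2,i=0
  ..#.. -> #   bit 4 = 1  t=4,i=14
  ...## -> .   bit 3 = 0  t=0,i=2
  ...#. -> #   bit 2 = 1  t=2,i=16
  ....# -> #   bit 1 = 1  t=0,i=1
  ..... -> #   bit 0 = 1  t=0,i=0
  bits 01001010010011111001100111110111 = 1246730743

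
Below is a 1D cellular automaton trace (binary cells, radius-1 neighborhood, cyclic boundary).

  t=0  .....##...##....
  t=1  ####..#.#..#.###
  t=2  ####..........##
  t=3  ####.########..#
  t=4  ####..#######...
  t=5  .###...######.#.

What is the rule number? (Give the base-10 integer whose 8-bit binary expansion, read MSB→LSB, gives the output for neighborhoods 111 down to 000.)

  ###|#  b7=1 t=1,i=0
  ##.|#  b6=1 t=0,i=6
  #.#|.  b5=0 t=1,i=7
  #..|.  b4=0 t=0,i=7
  .##|.  b3=0 t=0,i=5
  .#.|.  b2=0 t=1,i=6
  ..#|.  b1=0 t=0,i=4
  ...|#  b0=1 t=0,i=0
  bits 11000001 = 193

193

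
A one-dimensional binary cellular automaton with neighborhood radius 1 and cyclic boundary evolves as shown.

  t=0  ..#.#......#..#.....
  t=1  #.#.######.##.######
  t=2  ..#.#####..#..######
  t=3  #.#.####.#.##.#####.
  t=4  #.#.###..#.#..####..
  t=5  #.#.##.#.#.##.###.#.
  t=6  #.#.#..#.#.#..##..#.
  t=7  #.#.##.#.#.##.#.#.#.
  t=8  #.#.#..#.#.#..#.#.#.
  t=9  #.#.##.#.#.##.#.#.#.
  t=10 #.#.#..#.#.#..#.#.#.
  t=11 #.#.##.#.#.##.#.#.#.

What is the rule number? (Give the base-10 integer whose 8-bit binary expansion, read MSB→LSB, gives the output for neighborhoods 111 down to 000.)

  ### -> #   bit 7 = 1  t=1,i=5
  ##. -> .   bit 6 = 0  t=1,i=0
  #.# -> .   bit 5 = 0  t=0,i=3
  #.. -> #   bit 4 = 1  t=0,i=5
  .## -> #   bit 3 = 1  t=1,i=4
  .#. -> #   bit 2 = 1  t=0,i=2
  ..# -> .   bit 1 = 0  t=0,i=1
  ... -> #   bit 0 = 1  t=0,i=0
  bits 10011101 = 157

157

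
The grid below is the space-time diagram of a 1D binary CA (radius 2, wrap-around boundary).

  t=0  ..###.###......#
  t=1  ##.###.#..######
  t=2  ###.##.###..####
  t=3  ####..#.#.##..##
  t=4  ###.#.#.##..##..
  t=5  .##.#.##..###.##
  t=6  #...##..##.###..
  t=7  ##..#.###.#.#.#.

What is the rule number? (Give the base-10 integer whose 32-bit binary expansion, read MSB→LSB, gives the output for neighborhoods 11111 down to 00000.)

  nb #####: next=#  (t=1,i=12, bit31=1)
  nb ####.: next=#  (t=1,i=0, bit30=1)
  nb ###.#: next=#  (t=0,i=4, bit29=1)
  nb ###..: next=.  (t=0,i=8, bit28=0)
  nb ##.##: next=#  (t=0,i=5, bit27=1)
  nb ##.#.: next=.  (t=1,i=6, bit26=0)
  nb ##..#: next=#  (t=2,i=10, bit25=1)
  nb ##...: next=.  (t=0,i=9, bit24=0)
  nb #.###: next=.  (t=0,i=6, bit23=0)
  nb #.##.: next=.  (t=2,i=4, bit22=0)
  nb #.#.#: next=#  (t=3,i=8, bit21=1)
  nb #.#..: next=#  (t=1,i=7, bit20=1)
  nb #..##: next=#  (t=0,i=1, bit19=1)
  nb #..#.: next=.  (t=3,i=5, bit18=0)
  nb #...#: next=.  (t=6,i=2, bit17=0)
  nb #....: next=#  (t=0,i=10, bit16=1)
  nb .####: next=.  (t=1,i=11, bit15=0)
  nb .###.: next=#  (t=0,i=3, bit14=1)
  nb .##.#: next=.  (t=2,i=5, bit13=0)
  nb .##..: next=.  (t=3,i=11, bit12=0)
  nb .#.##: next=#  (t=3,i=9, bit11=1)
  nb .#.#.: next=.  (t=3,i=7, bit10=0)
  nb .#..#: next=#  (t=0,i=0, bit9=1)
  nb .#...: next=#  (t=6,i=1, bit8=1)
  nb ..###: next=.  (t=0,i=2, bit7=0)
  nb ..##.: next=#  (t=4,i=12, bit6=1)
  nb ..#.#: next=#  (t=3,i=6, bit5=1)
  nb ..#..: next=#  (t=0,i=15, bit4=1)
  nb ...##: next=.  (t=6,i=3, bit3=0)
  nb ...#.: next=#  (t=0,i=14, bit2=1)
  nb ....#: next=#  (t=0,i=13, bit1=1)
  nb .....: next=#  (t=0,i=11, bit0=1)
  bits 11101010001110010100101101110111 = 3929623415

3929623415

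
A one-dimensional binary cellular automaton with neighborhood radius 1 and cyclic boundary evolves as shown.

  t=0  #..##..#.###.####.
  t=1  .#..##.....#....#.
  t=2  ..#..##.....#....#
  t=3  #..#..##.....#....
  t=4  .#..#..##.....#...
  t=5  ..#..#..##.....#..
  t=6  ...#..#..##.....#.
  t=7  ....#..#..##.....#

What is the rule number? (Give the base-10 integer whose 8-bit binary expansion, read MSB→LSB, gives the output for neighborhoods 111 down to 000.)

  nb ###: next=.  (t=0,i=10, bit7=0)
  nb ##.: next=#  (t=0,i=4, bit6=1)
  nb #.#: next=.  (t=0,i=8, bit5=0)
  nb #..: next=#  (t=0,i=1, bit4=1)
  nb .##: next=.  (t=0,i=3, bit3=0)
  nb .#.: next=.  (t=0,i=0, bit2=0)
  nb ..#: next=.  (t=0,i=2, bit1=0)
  nb ...: next=.  (t=1,i=7, bit0=0)
  bits 01010000 = 80

80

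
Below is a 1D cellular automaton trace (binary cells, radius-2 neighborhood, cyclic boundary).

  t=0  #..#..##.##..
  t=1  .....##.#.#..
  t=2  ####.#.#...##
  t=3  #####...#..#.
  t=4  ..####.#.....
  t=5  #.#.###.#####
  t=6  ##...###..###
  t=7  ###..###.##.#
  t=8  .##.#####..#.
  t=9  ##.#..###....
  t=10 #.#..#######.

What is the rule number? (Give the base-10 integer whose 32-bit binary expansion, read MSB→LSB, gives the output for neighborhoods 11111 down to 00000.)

  #####|#  b31=1 t=2,i=0
  ####.|#  b30=1 t=2,i=2
  ###.#|#  b29=1 t=2,i=3
  ###..|#  b28=1 t=3,i=4
  ##.##|#  b27=1 t=0,i=8
  ##.#.|#  b26=1 t=1,i=7
  ##..#|.  b25=0 t=0,i=11
  ##...|#  b24=1 t=3,i=5
  #.###|.  b23=0 t=3,i=0
  #.##.|.  b22=0 t=0,i=9
  #.#.#|.  b21=0 t=1,i=8
  #.#..|.  b20=0 t=1,i=10
  #..##|#  b19=1 t=0,i=5
  #..#.|.  b18=0 t=0,i=2
  #...#|.  b17=0 t=2,i=9
  #....|#  b16=1 t=1,i=12
  .####|.  b15=0 t=2,i=12
  .###.|#  b14=1 t=5,i=5
  .##.#|.  b13=0 t=0,i=7
  .##..|#  b12=1 t=0,i=10
  .#.##|.  b11=0 t=3,i=12
  .#.#.|.  b10=0 t=1,i=9
  .#..#|.  b9=0 t=0,i=1
  .#...|#  b8=1 t=1,i=11
  ..###|#  b7=1 t=2,i=11
  ..##.|#  b6=1 t=0,i=6
  ..#.#|.  b5=0 t=3,i=11
  ..#..|.  b4=0 t=0,i=0
  ...##|.  b3=0 t=1,i=4
  ...#.|#  b2=1 t=3,i=7
  ....#|#  b1=1 t=1,i=3
  .....|#  b0=1 t=1,i=0
  bits 11111101000010010101000111000111 = 4245246407

4245246407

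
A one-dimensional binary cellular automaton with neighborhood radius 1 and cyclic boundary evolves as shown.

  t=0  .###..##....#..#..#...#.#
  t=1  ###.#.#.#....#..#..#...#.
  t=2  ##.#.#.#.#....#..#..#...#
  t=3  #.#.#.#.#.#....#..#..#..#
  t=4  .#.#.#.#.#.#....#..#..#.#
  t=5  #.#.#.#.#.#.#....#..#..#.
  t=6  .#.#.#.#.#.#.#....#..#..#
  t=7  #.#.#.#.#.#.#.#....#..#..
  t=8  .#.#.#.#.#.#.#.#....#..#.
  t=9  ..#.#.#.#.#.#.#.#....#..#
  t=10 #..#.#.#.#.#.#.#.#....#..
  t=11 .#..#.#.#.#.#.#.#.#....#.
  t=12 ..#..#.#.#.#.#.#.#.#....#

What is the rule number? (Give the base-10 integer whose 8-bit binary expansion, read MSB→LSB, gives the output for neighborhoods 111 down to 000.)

  nb ###: next=#  (t=0,i=2, bit7=1)
  nb ##.: next=.  (t=0,i=3, bit6=0)
  nb #.#: next=#  (t=0,i=0, bit5=1)
  nb #..: next=#  (t=0,i=4, bit4=1)
  nb .##: next=#  (t=0,i=1, bit3=1)
  nb .#.: next=.  (t=0,i=12, bit2=0)
  nb ..#: next=.  (t=0,i=5, bit1=0)
  nb ...: next=.  (t=0,i=9, bit0=0)
  bits 10111000 = 184

184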